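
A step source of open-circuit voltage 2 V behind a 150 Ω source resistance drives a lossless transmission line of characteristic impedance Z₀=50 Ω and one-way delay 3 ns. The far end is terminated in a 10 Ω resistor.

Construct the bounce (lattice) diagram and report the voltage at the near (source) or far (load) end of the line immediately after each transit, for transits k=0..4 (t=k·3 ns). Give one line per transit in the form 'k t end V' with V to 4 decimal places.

0 0 source 0.5000
1 3 load 0.1667
2 6 source 0.0000
3 9 load 0.1111
4 12 source 0.1667

Γ_L=-0.666667, Γ_S=0.500000; launch V₁=2·50/200=0.500000
k=0 src: V=0.5000
k=1 load: inc=0.500000, refl=0.500000·-0.666667=-0.3333; V=0.000000+0.500000+-0.333333=0.1667
k=2 src: inc=-0.333333, refl=-0.333333·0.500000=-0.1667; V=0.500000+-0.333333+-0.166667=0.0000
k=3 load: inc=-0.166667, refl=-0.166667·-0.666667=0.1111; V=0.166667+-0.166667+0.111111=0.1111
k=4 src: inc=0.111111, refl=0.111111·0.500000=0.0556; V=0.000000+0.111111+0.055556=0.1667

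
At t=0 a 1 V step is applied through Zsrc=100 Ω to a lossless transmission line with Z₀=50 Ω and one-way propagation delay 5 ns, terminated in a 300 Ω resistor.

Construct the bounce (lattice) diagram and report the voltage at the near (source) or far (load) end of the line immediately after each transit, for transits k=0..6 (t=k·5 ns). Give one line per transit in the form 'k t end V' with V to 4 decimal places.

Γ_L=0.714286, Γ_S=0.333333; launch V₁=1·50/150=0.333333
k=0 src: V=0.3333
k=1 load: inc=0.333333, refl=0.333333·0.714286=0.2381; V=0.000000+0.333333+0.238095=0.5714
k=2 src: inc=0.238095, refl=0.238095·0.333333=0.0794; V=0.333333+0.238095+0.079365=0.6508
k=3 load: inc=0.079365, refl=0.079365·0.714286=0.0567; V=0.571429+0.079365+0.056689=0.7075
k=4 src: inc=0.056689, refl=0.056689·0.333333=0.0189; V=0.650794+0.056689+0.018896=0.7264
k=5 load: inc=0.018896, refl=0.018896·0.714286=0.0135; V=0.707483+0.018896+0.013497=0.7399
k=6 src: inc=0.013497, refl=0.013497·0.333333=0.0045; V=0.726379+0.013497+0.004499=0.7444

0 0 source 0.3333
1 5 load 0.5714
2 10 source 0.6508
3 15 load 0.7075
4 20 source 0.7264
5 25 load 0.7399
6 30 source 0.7444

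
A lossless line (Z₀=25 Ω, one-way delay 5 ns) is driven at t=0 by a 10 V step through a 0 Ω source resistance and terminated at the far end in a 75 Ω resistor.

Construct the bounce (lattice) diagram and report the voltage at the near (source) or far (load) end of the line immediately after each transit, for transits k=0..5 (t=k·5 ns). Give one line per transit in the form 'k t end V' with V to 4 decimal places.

Γ_L=0.500000, Γ_S=-1.000000; launch V₁=10·25/25=10.000000
k=0 src: V=10.0000
k=1 load: inc=10.000000, refl=10.000000·0.500000=5.0000; V=0.000000+10.000000+5.000000=15.0000
k=2 src: inc=5.000000, refl=5.000000·-1.000000=-5.0000; V=10.000000+5.000000+-5.000000=10.0000
k=3 load: inc=-5.000000, refl=-5.000000·0.500000=-2.5000; V=15.000000+-5.000000+-2.500000=7.5000
k=4 src: inc=-2.500000, refl=-2.500000·-1.000000=2.5000; V=10.000000+-2.500000+2.500000=10.0000
k=5 load: inc=2.500000, refl=2.500000·0.500000=1.2500; V=7.500000+2.500000+1.250000=11.2500

0 0 source 10.0000
1 5 load 15.0000
2 10 source 10.0000
3 15 load 7.5000
4 20 source 10.0000
5 25 load 11.2500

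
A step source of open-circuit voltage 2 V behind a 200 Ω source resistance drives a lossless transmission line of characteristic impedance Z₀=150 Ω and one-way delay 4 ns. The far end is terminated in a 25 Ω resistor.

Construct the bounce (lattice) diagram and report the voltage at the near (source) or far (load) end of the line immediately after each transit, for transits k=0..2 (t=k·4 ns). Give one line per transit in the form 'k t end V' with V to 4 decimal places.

Γ_L=-0.714286, Γ_S=0.142857; launch V₁=2·150/350=0.857143
k=0 src: V=0.8571
k=1 load: inc=0.857143, refl=0.857143·-0.714286=-0.6122; V=0.000000+0.857143+-0.612245=0.2449
k=2 src: inc=-0.612245, refl=-0.612245·0.142857=-0.0875; V=0.857143+-0.612245+-0.087464=0.1574

0 0 source 0.8571
1 4 load 0.2449
2 8 source 0.1574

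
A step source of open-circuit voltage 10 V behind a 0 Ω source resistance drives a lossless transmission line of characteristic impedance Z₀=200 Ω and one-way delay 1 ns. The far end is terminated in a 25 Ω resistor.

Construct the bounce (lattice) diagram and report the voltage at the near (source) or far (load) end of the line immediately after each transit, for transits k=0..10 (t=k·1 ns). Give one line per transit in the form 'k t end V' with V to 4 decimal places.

0 0 source 10.0000
1 1 load 2.2222
2 2 source 10.0000
3 3 load 3.9506
4 4 source 10.0000
5 5 load 5.2949
6 6 source 10.0000
7 7 load 6.3405
8 8 source 10.0000
9 9 load 7.1537
10 10 source 10.0000

Γ_L=-0.777778, Γ_S=-1.000000; launch V₁=10·200/200=10.000000
k=0 src: V=10.0000
k=1 load: inc=10.000000, refl=10.000000·-0.777778=-7.7778; V=0.000000+10.000000+-7.777778=2.2222
k=2 src: inc=-7.777778, refl=-7.777778·-1.000000=7.7778; V=10.000000+-7.777778+7.777778=10.0000
k=3 load: inc=7.777778, refl=7.777778·-0.777778=-6.0494; V=2.222222+7.777778+-6.049383=3.9506
k=4 src: inc=-6.049383, refl=-6.049383·-1.000000=6.0494; V=10.000000+-6.049383+6.049383=10.0000
k=5 load: inc=6.049383, refl=6.049383·-0.777778=-4.7051; V=3.950617+6.049383+-4.705075=5.2949
k=6 src: inc=-4.705075, refl=-4.705075·-1.000000=4.7051; V=10.000000+-4.705075+4.705075=10.0000
k=7 load: inc=4.705075, refl=4.705075·-0.777778=-3.6595; V=5.294925+4.705075+-3.659503=6.3405
k=8 src: inc=-3.659503, refl=-3.659503·-1.000000=3.6595; V=10.000000+-3.659503+3.659503=10.0000
k=9 load: inc=3.659503, refl=3.659503·-0.777778=-2.8463; V=6.340497+3.659503+-2.846280=7.1537
k=10 src: inc=-2.846280, refl=-2.846280·-1.000000=2.8463; V=10.000000+-2.846280+2.846280=10.0000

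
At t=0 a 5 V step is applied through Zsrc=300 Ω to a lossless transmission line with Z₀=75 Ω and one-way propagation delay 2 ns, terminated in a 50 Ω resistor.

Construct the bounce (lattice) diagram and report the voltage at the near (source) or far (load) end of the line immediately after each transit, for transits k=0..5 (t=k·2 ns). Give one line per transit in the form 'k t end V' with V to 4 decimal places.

Γ_L=-0.200000, Γ_S=0.600000; launch V₁=5·75/375=1.000000
k=0 src: V=1.0000
k=1 load: inc=1.000000, refl=1.000000·-0.200000=-0.2000; V=0.000000+1.000000+-0.200000=0.8000
k=2 src: inc=-0.200000, refl=-0.200000·0.600000=-0.1200; V=1.000000+-0.200000+-0.120000=0.6800
k=3 load: inc=-0.120000, refl=-0.120000·-0.200000=0.0240; V=0.800000+-0.120000+0.024000=0.7040
k=4 src: inc=0.024000, refl=0.024000·0.600000=0.0144; V=0.680000+0.024000+0.014400=0.7184
k=5 load: inc=0.014400, refl=0.014400·-0.200000=-0.0029; V=0.704000+0.014400+-0.002880=0.7155

0 0 source 1.0000
1 2 load 0.8000
2 4 source 0.6800
3 6 load 0.7040
4 8 source 0.7184
5 10 load 0.7155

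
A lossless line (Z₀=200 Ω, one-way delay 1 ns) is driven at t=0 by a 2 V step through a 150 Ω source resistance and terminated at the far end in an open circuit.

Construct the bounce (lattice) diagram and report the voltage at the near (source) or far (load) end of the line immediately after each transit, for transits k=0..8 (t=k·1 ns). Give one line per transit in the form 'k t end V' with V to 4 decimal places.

Γ_L=1.000000, Γ_S=-0.142857; launch V₁=2·200/350=1.142857
k=0 src: V=1.1429
k=1 load: inc=1.142857, refl=1.142857·1.000000=1.1429; V=0.000000+1.142857+1.142857=2.2857
k=2 src: inc=1.142857, refl=1.142857·-0.142857=-0.1633; V=1.142857+1.142857+-0.163265=2.1224
k=3 load: inc=-0.163265, refl=-0.163265·1.000000=-0.1633; V=2.285714+-0.163265+-0.163265=1.9592
k=4 src: inc=-0.163265, refl=-0.163265·-0.142857=0.0233; V=2.122449+-0.163265+0.023324=1.9825
k=5 load: inc=0.023324, refl=0.023324·1.000000=0.0233; V=1.959184+0.023324+0.023324=2.0058
k=6 src: inc=0.023324, refl=0.023324·-0.142857=-0.0033; V=1.982507+0.023324+-0.003332=2.0025
k=7 load: inc=-0.003332, refl=-0.003332·1.000000=-0.0033; V=2.005831+-0.003332+-0.003332=1.9992
k=8 src: inc=-0.003332, refl=-0.003332·-0.142857=0.0005; V=2.002499+-0.003332+0.000476=1.9996

0 0 source 1.1429
1 1 load 2.2857
2 2 source 2.1224
3 3 load 1.9592
4 4 source 1.9825
5 5 load 2.0058
6 6 source 2.0025
7 7 load 1.9992
8 8 source 1.9996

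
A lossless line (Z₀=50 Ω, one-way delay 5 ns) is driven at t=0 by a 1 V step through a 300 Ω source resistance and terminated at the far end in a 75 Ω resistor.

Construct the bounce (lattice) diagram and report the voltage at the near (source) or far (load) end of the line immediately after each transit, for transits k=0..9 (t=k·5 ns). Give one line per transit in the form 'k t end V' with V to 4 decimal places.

Γ_L=0.200000, Γ_S=0.714286; launch V₁=1·50/350=0.142857
k=0 src: V=0.1429
k=1 load: inc=0.142857, refl=0.142857·0.200000=0.0286; V=0.000000+0.142857+0.028571=0.1714
k=2 src: inc=0.028571, refl=0.028571·0.714286=0.0204; V=0.142857+0.028571+0.020408=0.1918
k=3 load: inc=0.020408, refl=0.020408·0.200000=0.0041; V=0.171429+0.020408+0.004082=0.1959
k=4 src: inc=0.004082, refl=0.004082·0.714286=0.0029; V=0.191837+0.004082+0.002915=0.1988
k=5 load: inc=0.002915, refl=0.002915·0.200000=0.0006; V=0.195918+0.002915+0.000583=0.1994
k=6 src: inc=0.000583, refl=0.000583·0.714286=0.0004; V=0.198834+0.000583+0.000416=0.1998
k=7 load: inc=0.000416, refl=0.000416·0.200000=0.0001; V=0.199417+0.000416+0.000083=0.1999
k=8 src: inc=0.000083, refl=0.000083·0.714286=0.0001; V=0.199833+0.000083+0.000059=0.2000
k=9 load: inc=0.000059, refl=0.000059·0.200000=0.0000; V=0.199917+0.000059+0.000012=0.2000

0 0 source 0.1429
1 5 load 0.1714
2 10 source 0.1918
3 15 load 0.1959
4 20 source 0.1988
5 25 load 0.1994
6 30 source 0.1998
7 35 load 0.1999
8 40 source 0.2000
9 45 load 0.2000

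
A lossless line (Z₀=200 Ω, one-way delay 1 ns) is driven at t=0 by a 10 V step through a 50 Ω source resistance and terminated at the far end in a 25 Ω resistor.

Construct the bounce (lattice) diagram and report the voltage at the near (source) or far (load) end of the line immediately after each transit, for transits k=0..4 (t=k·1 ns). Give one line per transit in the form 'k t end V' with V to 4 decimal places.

0 0 source 8.0000
1 1 load 1.7778
2 2 source 5.5111
3 3 load 2.6074
4 4 source 4.3496

Γ_L=-0.777778, Γ_S=-0.600000; launch V₁=10·200/250=8.000000
k=0 src: V=8.0000
k=1 load: inc=8.000000, refl=8.000000·-0.777778=-6.2222; V=0.000000+8.000000+-6.222222=1.7778
k=2 src: inc=-6.222222, refl=-6.222222·-0.600000=3.7333; V=8.000000+-6.222222+3.733333=5.5111
k=3 load: inc=3.733333, refl=3.733333·-0.777778=-2.9037; V=1.777778+3.733333+-2.903704=2.6074
k=4 src: inc=-2.903704, refl=-2.903704·-0.600000=1.7422; V=5.511111+-2.903704+1.742222=4.3496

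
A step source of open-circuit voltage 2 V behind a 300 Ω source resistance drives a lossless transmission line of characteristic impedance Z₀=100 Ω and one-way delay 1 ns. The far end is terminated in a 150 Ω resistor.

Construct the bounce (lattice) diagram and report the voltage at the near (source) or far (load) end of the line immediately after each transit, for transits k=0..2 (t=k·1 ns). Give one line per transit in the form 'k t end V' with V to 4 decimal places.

Γ_L=0.200000, Γ_S=0.500000; launch V₁=2·100/400=0.500000
k=0 src: V=0.5000
k=1 load: inc=0.500000, refl=0.500000·0.200000=0.1000; V=0.000000+0.500000+0.100000=0.6000
k=2 src: inc=0.100000, refl=0.100000·0.500000=0.0500; V=0.500000+0.100000+0.050000=0.6500

0 0 source 0.5000
1 1 load 0.6000
2 2 source 0.6500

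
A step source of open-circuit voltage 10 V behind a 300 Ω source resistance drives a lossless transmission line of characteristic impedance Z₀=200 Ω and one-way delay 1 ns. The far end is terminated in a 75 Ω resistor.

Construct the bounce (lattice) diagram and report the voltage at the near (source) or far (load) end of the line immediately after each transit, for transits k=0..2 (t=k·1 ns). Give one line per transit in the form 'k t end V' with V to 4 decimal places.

Γ_L=-0.454545, Γ_S=0.200000; launch V₁=10·200/500=4.000000
k=0 src: V=4.0000
k=1 load: inc=4.000000, refl=4.000000·-0.454545=-1.8182; V=0.000000+4.000000+-1.818182=2.1818
k=2 src: inc=-1.818182, refl=-1.818182·0.200000=-0.3636; V=4.000000+-1.818182+-0.363636=1.8182

0 0 source 4.0000
1 1 load 2.1818
2 2 source 1.8182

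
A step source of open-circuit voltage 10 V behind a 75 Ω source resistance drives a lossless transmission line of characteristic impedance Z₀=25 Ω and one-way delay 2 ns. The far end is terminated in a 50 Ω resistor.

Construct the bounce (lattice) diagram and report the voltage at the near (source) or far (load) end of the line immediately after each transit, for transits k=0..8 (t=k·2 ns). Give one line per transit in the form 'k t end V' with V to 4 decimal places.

0 0 source 2.5000
1 2 load 3.3333
2 4 source 3.7500
3 6 load 3.8889
4 8 source 3.9583
5 10 load 3.9815
6 12 source 3.9931
7 14 load 3.9969
8 16 source 3.9988

Γ_L=0.333333, Γ_S=0.500000; launch V₁=10·25/100=2.500000
k=0 src: V=2.5000
k=1 load: inc=2.500000, refl=2.500000·0.333333=0.8333; V=0.000000+2.500000+0.833333=3.3333
k=2 src: inc=0.833333, refl=0.833333·0.500000=0.4167; V=2.500000+0.833333+0.416667=3.7500
k=3 load: inc=0.416667, refl=0.416667·0.333333=0.1389; V=3.333333+0.416667+0.138889=3.8889
k=4 src: inc=0.138889, refl=0.138889·0.500000=0.0694; V=3.750000+0.138889+0.069444=3.9583
k=5 load: inc=0.069444, refl=0.069444·0.333333=0.0231; V=3.888889+0.069444+0.023148=3.9815
k=6 src: inc=0.023148, refl=0.023148·0.500000=0.0116; V=3.958333+0.023148+0.011574=3.9931
k=7 load: inc=0.011574, refl=0.011574·0.333333=0.0039; V=3.981481+0.011574+0.003858=3.9969
k=8 src: inc=0.003858, refl=0.003858·0.500000=0.0019; V=3.993056+0.003858+0.001929=3.9988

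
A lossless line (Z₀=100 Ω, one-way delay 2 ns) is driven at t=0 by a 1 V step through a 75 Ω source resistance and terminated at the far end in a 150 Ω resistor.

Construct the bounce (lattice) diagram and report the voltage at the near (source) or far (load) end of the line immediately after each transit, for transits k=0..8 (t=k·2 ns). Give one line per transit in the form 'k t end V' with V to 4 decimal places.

0 0 source 0.5714
1 2 load 0.6857
2 4 source 0.6694
3 6 load 0.6661
4 8 source 0.6666
5 10 load 0.6667
6 12 source 0.6667
7 14 load 0.6667
8 16 source 0.6667

Γ_L=0.200000, Γ_S=-0.142857; launch V₁=1·100/175=0.571429
k=0 src: V=0.5714
k=1 load: inc=0.571429, refl=0.571429·0.200000=0.1143; V=0.000000+0.571429+0.114286=0.6857
k=2 src: inc=0.114286, refl=0.114286·-0.142857=-0.0163; V=0.571429+0.114286+-0.016327=0.6694
k=3 load: inc=-0.016327, refl=-0.016327·0.200000=-0.0033; V=0.685714+-0.016327+-0.003265=0.6661
k=4 src: inc=-0.003265, refl=-0.003265·-0.142857=0.0005; V=0.669388+-0.003265+0.000466=0.6666
k=5 load: inc=0.000466, refl=0.000466·0.200000=0.0001; V=0.666122+0.000466+0.000093=0.6667
k=6 src: inc=0.000093, refl=0.000093·-0.142857=-0.0000; V=0.666589+0.000093+-0.000013=0.6667
k=7 load: inc=-0.000013, refl=-0.000013·0.200000=-0.0000; V=0.666682+-0.000013+-0.000003=0.6667
k=8 src: inc=-0.000003, refl=-0.000003·-0.142857=0.0000; V=0.666669+-0.000003+0.000000=0.6667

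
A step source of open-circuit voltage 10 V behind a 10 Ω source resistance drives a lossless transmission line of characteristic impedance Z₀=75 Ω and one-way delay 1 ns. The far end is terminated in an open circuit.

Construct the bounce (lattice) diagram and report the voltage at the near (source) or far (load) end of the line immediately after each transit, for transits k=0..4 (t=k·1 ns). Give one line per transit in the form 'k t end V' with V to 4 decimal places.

Γ_L=1.000000, Γ_S=-0.764706; launch V₁=10·75/85=8.823529
k=0 src: V=8.8235
k=1 load: inc=8.823529, refl=8.823529·1.000000=8.8235; V=0.000000+8.823529+8.823529=17.6471
k=2 src: inc=8.823529, refl=8.823529·-0.764706=-6.7474; V=8.823529+8.823529+-6.747405=10.8997
k=3 load: inc=-6.747405, refl=-6.747405·1.000000=-6.7474; V=17.647059+-6.747405+-6.747405=4.1522
k=4 src: inc=-6.747405, refl=-6.747405·-0.764706=5.1598; V=10.899654+-6.747405+5.159780=9.3120

0 0 source 8.8235
1 1 load 17.6471
2 2 source 10.8997
3 3 load 4.1522
4 4 source 9.3120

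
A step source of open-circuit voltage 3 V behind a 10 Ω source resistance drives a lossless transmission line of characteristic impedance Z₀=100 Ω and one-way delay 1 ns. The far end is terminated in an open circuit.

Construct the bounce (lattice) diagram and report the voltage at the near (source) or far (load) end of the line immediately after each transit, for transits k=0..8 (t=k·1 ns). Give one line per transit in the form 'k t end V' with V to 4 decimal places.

0 0 source 2.7273
1 1 load 5.4545
2 2 source 3.2231
3 3 load 0.9917
4 4 source 2.8174
5 5 load 4.6431
6 6 source 3.1494
7 7 load 1.6556
8 8 source 2.8778

Γ_L=1.000000, Γ_S=-0.818182; launch V₁=3·100/110=2.727273
k=0 src: V=2.7273
k=1 load: inc=2.727273, refl=2.727273·1.000000=2.7273; V=0.000000+2.727273+2.727273=5.4545
k=2 src: inc=2.727273, refl=2.727273·-0.818182=-2.2314; V=2.727273+2.727273+-2.231405=3.2231
k=3 load: inc=-2.231405, refl=-2.231405·1.000000=-2.2314; V=5.454545+-2.231405+-2.231405=0.9917
k=4 src: inc=-2.231405, refl=-2.231405·-0.818182=1.8257; V=3.223140+-2.231405+1.825695=2.8174
k=5 load: inc=1.825695, refl=1.825695·1.000000=1.8257; V=0.991736+1.825695+1.825695=4.6431
k=6 src: inc=1.825695, refl=1.825695·-0.818182=-1.4938; V=2.817431+1.825695+-1.493750=3.1494
k=7 load: inc=-1.493750, refl=-1.493750·1.000000=-1.4938; V=4.643125+-1.493750+-1.493750=1.6556
k=8 src: inc=-1.493750, refl=-1.493750·-0.818182=1.2222; V=3.149375+-1.493750+1.222159=2.8778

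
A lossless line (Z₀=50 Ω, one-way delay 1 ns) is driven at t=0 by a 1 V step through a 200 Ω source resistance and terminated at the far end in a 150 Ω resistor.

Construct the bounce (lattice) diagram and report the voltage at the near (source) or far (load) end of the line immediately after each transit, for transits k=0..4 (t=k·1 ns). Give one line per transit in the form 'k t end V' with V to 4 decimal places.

Γ_L=0.500000, Γ_S=0.600000; launch V₁=1·50/250=0.200000
k=0 src: V=0.2000
k=1 load: inc=0.200000, refl=0.200000·0.500000=0.1000; V=0.000000+0.200000+0.100000=0.3000
k=2 src: inc=0.100000, refl=0.100000·0.600000=0.0600; V=0.200000+0.100000+0.060000=0.3600
k=3 load: inc=0.060000, refl=0.060000·0.500000=0.0300; V=0.300000+0.060000+0.030000=0.3900
k=4 src: inc=0.030000, refl=0.030000·0.600000=0.0180; V=0.360000+0.030000+0.018000=0.4080

0 0 source 0.2000
1 1 load 0.3000
2 2 source 0.3600
3 3 load 0.3900
4 4 source 0.4080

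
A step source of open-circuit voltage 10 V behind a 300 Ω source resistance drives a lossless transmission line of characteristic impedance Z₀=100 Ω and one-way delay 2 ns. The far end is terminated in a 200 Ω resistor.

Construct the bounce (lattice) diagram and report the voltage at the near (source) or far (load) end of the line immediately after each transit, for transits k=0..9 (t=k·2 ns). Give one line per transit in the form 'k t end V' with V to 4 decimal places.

Γ_L=0.333333, Γ_S=0.500000; launch V₁=10·100/400=2.500000
k=0 src: V=2.5000
k=1 load: inc=2.500000, refl=2.500000·0.333333=0.8333; V=0.000000+2.500000+0.833333=3.3333
k=2 src: inc=0.833333, refl=0.833333·0.500000=0.4167; V=2.500000+0.833333+0.416667=3.7500
k=3 load: inc=0.416667, refl=0.416667·0.333333=0.1389; V=3.333333+0.416667+0.138889=3.8889
k=4 src: inc=0.138889, refl=0.138889·0.500000=0.0694; V=3.750000+0.138889+0.069444=3.9583
k=5 load: inc=0.069444, refl=0.069444·0.333333=0.0231; V=3.888889+0.069444+0.023148=3.9815
k=6 src: inc=0.023148, refl=0.023148·0.500000=0.0116; V=3.958333+0.023148+0.011574=3.9931
k=7 load: inc=0.011574, refl=0.011574·0.333333=0.0039; V=3.981481+0.011574+0.003858=3.9969
k=8 src: inc=0.003858, refl=0.003858·0.500000=0.0019; V=3.993056+0.003858+0.001929=3.9988
k=9 load: inc=0.001929, refl=0.001929·0.333333=0.0006; V=3.996914+0.001929+0.000643=3.9995

0 0 source 2.5000
1 2 load 3.3333
2 4 source 3.7500
3 6 load 3.8889
4 8 source 3.9583
5 10 load 3.9815
6 12 source 3.9931
7 14 load 3.9969
8 16 source 3.9988
9 18 load 3.9995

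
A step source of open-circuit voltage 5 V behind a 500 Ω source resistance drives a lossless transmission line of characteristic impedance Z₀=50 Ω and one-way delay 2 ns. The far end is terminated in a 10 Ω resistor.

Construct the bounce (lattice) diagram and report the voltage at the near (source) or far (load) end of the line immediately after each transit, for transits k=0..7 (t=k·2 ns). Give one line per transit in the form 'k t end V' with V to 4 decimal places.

Γ_L=-0.666667, Γ_S=0.818182; launch V₁=5·50/550=0.454545
k=0 src: V=0.4545
k=1 load: inc=0.454545, refl=0.454545·-0.666667=-0.3030; V=0.000000+0.454545+-0.303030=0.1515
k=2 src: inc=-0.303030, refl=-0.303030·0.818182=-0.2479; V=0.454545+-0.303030+-0.247934=-0.0964
k=3 load: inc=-0.247934, refl=-0.247934·-0.666667=0.1653; V=0.151515+-0.247934+0.165289=0.0689
k=4 src: inc=0.165289, refl=0.165289·0.818182=0.1352; V=-0.096419+0.165289+0.135237=0.2041
k=5 load: inc=0.135237, refl=0.135237·-0.666667=-0.0902; V=0.068871+0.135237+-0.090158=0.1139
k=6 src: inc=-0.090158, refl=-0.090158·0.818182=-0.0738; V=0.204107+-0.090158+-0.073765=0.0402
k=7 load: inc=-0.073765, refl=-0.073765·-0.666667=0.0492; V=0.113949+-0.073765+0.049177=0.0894

0 0 source 0.4545
1 2 load 0.1515
2 4 source -0.0964
3 6 load 0.0689
4 8 source 0.2041
5 10 load 0.1139
6 12 source 0.0402
7 14 load 0.0894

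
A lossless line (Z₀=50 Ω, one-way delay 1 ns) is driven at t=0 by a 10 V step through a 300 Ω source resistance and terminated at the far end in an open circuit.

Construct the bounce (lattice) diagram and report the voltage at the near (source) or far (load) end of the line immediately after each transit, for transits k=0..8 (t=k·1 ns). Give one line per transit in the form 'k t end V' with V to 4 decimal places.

0 0 source 1.4286
1 1 load 2.8571
2 2 source 3.8776
3 3 load 4.8980
4 4 source 5.6268
5 5 load 6.3557
6 6 source 6.8763
7 7 load 7.3969
8 8 source 7.7688

Γ_L=1.000000, Γ_S=0.714286; launch V₁=10·50/350=1.428571
k=0 src: V=1.4286
k=1 load: inc=1.428571, refl=1.428571·1.000000=1.4286; V=0.000000+1.428571+1.428571=2.8571
k=2 src: inc=1.428571, refl=1.428571·0.714286=1.0204; V=1.428571+1.428571+1.020408=3.8776
k=3 load: inc=1.020408, refl=1.020408·1.000000=1.0204; V=2.857143+1.020408+1.020408=4.8980
k=4 src: inc=1.020408, refl=1.020408·0.714286=0.7289; V=3.877551+1.020408+0.728863=5.6268
k=5 load: inc=0.728863, refl=0.728863·1.000000=0.7289; V=4.897959+0.728863+0.728863=6.3557
k=6 src: inc=0.728863, refl=0.728863·0.714286=0.5206; V=5.626822+0.728863+0.520616=6.8763
k=7 load: inc=0.520616, refl=0.520616·1.000000=0.5206; V=6.355685+0.520616+0.520616=7.3969
k=8 src: inc=0.520616, refl=0.520616·0.714286=0.3719; V=6.876302+0.520616+0.371869=7.7688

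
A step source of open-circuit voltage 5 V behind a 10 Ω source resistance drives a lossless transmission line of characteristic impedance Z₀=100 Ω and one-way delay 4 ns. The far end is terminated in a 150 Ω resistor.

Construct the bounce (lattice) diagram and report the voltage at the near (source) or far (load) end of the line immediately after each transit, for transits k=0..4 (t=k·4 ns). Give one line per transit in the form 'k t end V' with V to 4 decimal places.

Γ_L=0.200000, Γ_S=-0.818182; launch V₁=5·100/110=4.545455
k=0 src: V=4.5455
k=1 load: inc=4.545455, refl=4.545455·0.200000=0.9091; V=0.000000+4.545455+0.909091=5.4545
k=2 src: inc=0.909091, refl=0.909091·-0.818182=-0.7438; V=4.545455+0.909091+-0.743802=4.7107
k=3 load: inc=-0.743802, refl=-0.743802·0.200000=-0.1488; V=5.454545+-0.743802+-0.148760=4.5620
k=4 src: inc=-0.148760, refl=-0.148760·-0.818182=0.1217; V=4.710744+-0.148760+0.121713=4.6837

0 0 source 4.5455
1 4 load 5.4545
2 8 source 4.7107
3 12 load 4.5620
4 16 source 4.6837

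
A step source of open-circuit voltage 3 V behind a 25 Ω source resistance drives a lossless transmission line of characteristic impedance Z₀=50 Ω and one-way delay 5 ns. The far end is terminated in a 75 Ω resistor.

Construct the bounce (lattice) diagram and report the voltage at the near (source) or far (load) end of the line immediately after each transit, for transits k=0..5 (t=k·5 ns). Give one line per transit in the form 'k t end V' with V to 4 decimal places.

Γ_L=0.200000, Γ_S=-0.333333; launch V₁=3·50/75=2.000000
k=0 src: V=2.0000
k=1 load: inc=2.000000, refl=2.000000·0.200000=0.4000; V=0.000000+2.000000+0.400000=2.4000
k=2 src: inc=0.400000, refl=0.400000·-0.333333=-0.1333; V=2.000000+0.400000+-0.133333=2.2667
k=3 load: inc=-0.133333, refl=-0.133333·0.200000=-0.0267; V=2.400000+-0.133333+-0.026667=2.2400
k=4 src: inc=-0.026667, refl=-0.026667·-0.333333=0.0089; V=2.266667+-0.026667+0.008889=2.2489
k=5 load: inc=0.008889, refl=0.008889·0.200000=0.0018; V=2.240000+0.008889+0.001778=2.2507

0 0 source 2.0000
1 5 load 2.4000
2 10 source 2.2667
3 15 load 2.2400
4 20 source 2.2489
5 25 load 2.2507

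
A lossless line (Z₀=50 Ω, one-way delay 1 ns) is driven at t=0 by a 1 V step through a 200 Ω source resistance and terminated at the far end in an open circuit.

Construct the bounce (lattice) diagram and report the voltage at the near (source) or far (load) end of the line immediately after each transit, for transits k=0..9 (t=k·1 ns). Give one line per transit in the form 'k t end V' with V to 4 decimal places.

0 0 source 0.2000
1 1 load 0.4000
2 2 source 0.5200
3 3 load 0.6400
4 4 source 0.7120
5 5 load 0.7840
6 6 source 0.8272
7 7 load 0.8704
8 8 source 0.8963
9 9 load 0.9222

Γ_L=1.000000, Γ_S=0.600000; launch V₁=1·50/250=0.200000
k=0 src: V=0.2000
k=1 load: inc=0.200000, refl=0.200000·1.000000=0.2000; V=0.000000+0.200000+0.200000=0.4000
k=2 src: inc=0.200000, refl=0.200000·0.600000=0.1200; V=0.200000+0.200000+0.120000=0.5200
k=3 load: inc=0.120000, refl=0.120000·1.000000=0.1200; V=0.400000+0.120000+0.120000=0.6400
k=4 src: inc=0.120000, refl=0.120000·0.600000=0.0720; V=0.520000+0.120000+0.072000=0.7120
k=5 load: inc=0.072000, refl=0.072000·1.000000=0.0720; V=0.640000+0.072000+0.072000=0.7840
k=6 src: inc=0.072000, refl=0.072000·0.600000=0.0432; V=0.712000+0.072000+0.043200=0.8272
k=7 load: inc=0.043200, refl=0.043200·1.000000=0.0432; V=0.784000+0.043200+0.043200=0.8704
k=8 src: inc=0.043200, refl=0.043200·0.600000=0.0259; V=0.827200+0.043200+0.025920=0.8963
k=9 load: inc=0.025920, refl=0.025920·1.000000=0.0259; V=0.870400+0.025920+0.025920=0.9222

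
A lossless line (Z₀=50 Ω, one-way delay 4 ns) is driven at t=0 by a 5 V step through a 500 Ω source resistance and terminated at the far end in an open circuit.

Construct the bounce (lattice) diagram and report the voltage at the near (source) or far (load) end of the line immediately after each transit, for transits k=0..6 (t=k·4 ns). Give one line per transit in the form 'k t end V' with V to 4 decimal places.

Γ_L=1.000000, Γ_S=0.818182; launch V₁=5·50/550=0.454545
k=0 src: V=0.4545
k=1 load: inc=0.454545, refl=0.454545·1.000000=0.4545; V=0.000000+0.454545+0.454545=0.9091
k=2 src: inc=0.454545, refl=0.454545·0.818182=0.3719; V=0.454545+0.454545+0.371901=1.2810
k=3 load: inc=0.371901, refl=0.371901·1.000000=0.3719; V=0.909091+0.371901+0.371901=1.6529
k=4 src: inc=0.371901, refl=0.371901·0.818182=0.3043; V=1.280992+0.371901+0.304282=1.9572
k=5 load: inc=0.304282, refl=0.304282·1.000000=0.3043; V=1.652893+0.304282+0.304282=2.2615
k=6 src: inc=0.304282, refl=0.304282·0.818182=0.2490; V=1.957175+0.304282+0.248958=2.5104

0 0 source 0.4545
1 4 load 0.9091
2 8 source 1.2810
3 12 load 1.6529
4 16 source 1.9572
5 20 load 2.2615
6 24 source 2.5104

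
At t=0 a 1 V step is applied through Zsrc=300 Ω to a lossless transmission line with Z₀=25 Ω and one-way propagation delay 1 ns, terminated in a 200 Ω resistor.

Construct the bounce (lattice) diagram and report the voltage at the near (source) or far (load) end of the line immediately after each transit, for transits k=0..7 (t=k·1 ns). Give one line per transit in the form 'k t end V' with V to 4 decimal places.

Γ_L=0.777778, Γ_S=0.846154; launch V₁=1·25/325=0.076923
k=0 src: V=0.0769
k=1 load: inc=0.076923, refl=0.076923·0.777778=0.0598; V=0.000000+0.076923+0.059829=0.1368
k=2 src: inc=0.059829, refl=0.059829·0.846154=0.0506; V=0.076923+0.059829+0.050625=0.1874
k=3 load: inc=0.050625, refl=0.050625·0.777778=0.0394; V=0.136752+0.050625+0.039375=0.2268
k=4 src: inc=0.039375, refl=0.039375·0.846154=0.0333; V=0.187377+0.039375+0.033317=0.2601
k=5 load: inc=0.033317, refl=0.033317·0.777778=0.0259; V=0.226751+0.033317+0.025913=0.2860
k=6 src: inc=0.025913, refl=0.025913·0.846154=0.0219; V=0.260068+0.025913+0.021927=0.3079
k=7 load: inc=0.021927, refl=0.021927·0.777778=0.0171; V=0.285982+0.021927+0.017054=0.3250

0 0 source 0.0769
1 1 load 0.1368
2 2 source 0.1874
3 3 load 0.2268
4 4 source 0.2601
5 5 load 0.2860
6 6 source 0.3079
7 7 load 0.3250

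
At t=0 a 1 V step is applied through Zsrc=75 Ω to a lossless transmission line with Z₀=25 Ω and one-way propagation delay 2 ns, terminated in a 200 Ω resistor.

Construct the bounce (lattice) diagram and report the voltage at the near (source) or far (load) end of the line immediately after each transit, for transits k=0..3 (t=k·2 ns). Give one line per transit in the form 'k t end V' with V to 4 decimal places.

Γ_L=0.777778, Γ_S=0.500000; launch V₁=1·25/100=0.250000
k=0 src: V=0.2500
k=1 load: inc=0.250000, refl=0.250000·0.777778=0.1944; V=0.000000+0.250000+0.194444=0.4444
k=2 src: inc=0.194444, refl=0.194444·0.500000=0.0972; V=0.250000+0.194444+0.097222=0.5417
k=3 load: inc=0.097222, refl=0.097222·0.777778=0.0756; V=0.444444+0.097222+0.075617=0.6173

0 0 source 0.2500
1 2 load 0.4444
2 4 source 0.5417
3 6 load 0.6173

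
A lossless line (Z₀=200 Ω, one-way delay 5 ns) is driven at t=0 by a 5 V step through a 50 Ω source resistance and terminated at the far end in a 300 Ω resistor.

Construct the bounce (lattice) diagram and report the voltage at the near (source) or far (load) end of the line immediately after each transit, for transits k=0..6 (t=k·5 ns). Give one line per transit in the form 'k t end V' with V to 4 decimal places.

0 0 source 4.0000
1 5 load 4.8000
2 10 source 4.3200
3 15 load 4.2240
4 20 source 4.2816
5 25 load 4.2931
6 30 source 4.2862

Γ_L=0.200000, Γ_S=-0.600000; launch V₁=5·200/250=4.000000
k=0 src: V=4.0000
k=1 load: inc=4.000000, refl=4.000000·0.200000=0.8000; V=0.000000+4.000000+0.800000=4.8000
k=2 src: inc=0.800000, refl=0.800000·-0.600000=-0.4800; V=4.000000+0.800000+-0.480000=4.3200
k=3 load: inc=-0.480000, refl=-0.480000·0.200000=-0.0960; V=4.800000+-0.480000+-0.096000=4.2240
k=4 src: inc=-0.096000, refl=-0.096000·-0.600000=0.0576; V=4.320000+-0.096000+0.057600=4.2816
k=5 load: inc=0.057600, refl=0.057600·0.200000=0.0115; V=4.224000+0.057600+0.011520=4.2931
k=6 src: inc=0.011520, refl=0.011520·-0.600000=-0.0069; V=4.281600+0.011520+-0.006912=4.2862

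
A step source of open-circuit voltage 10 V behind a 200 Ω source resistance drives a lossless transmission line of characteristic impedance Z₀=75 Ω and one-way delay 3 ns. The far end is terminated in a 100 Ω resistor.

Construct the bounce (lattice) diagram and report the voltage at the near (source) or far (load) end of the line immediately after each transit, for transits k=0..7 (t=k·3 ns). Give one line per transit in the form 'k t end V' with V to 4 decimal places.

Γ_L=0.142857, Γ_S=0.454545; launch V₁=10·75/275=2.727273
k=0 src: V=2.7273
k=1 load: inc=2.727273, refl=2.727273·0.142857=0.3896; V=0.000000+2.727273+0.389610=3.1169
k=2 src: inc=0.389610, refl=0.389610·0.454545=0.1771; V=2.727273+0.389610+0.177096=3.2940
k=3 load: inc=0.177096, refl=0.177096·0.142857=0.0253; V=3.116883+0.177096+0.025299=3.3193
k=4 src: inc=0.025299, refl=0.025299·0.454545=0.0115; V=3.293979+0.025299+0.011500=3.3308
k=5 load: inc=0.011500, refl=0.011500·0.142857=0.0016; V=3.319278+0.011500+0.001643=3.3324
k=6 src: inc=0.001643, refl=0.001643·0.454545=0.0007; V=3.330778+0.001643+0.000747=3.3332
k=7 load: inc=0.000747, refl=0.000747·0.142857=0.0001; V=3.332421+0.000747+0.000107=3.3333

0 0 source 2.7273
1 3 load 3.1169
2 6 source 3.2940
3 9 load 3.3193
4 12 source 3.3308
5 15 load 3.3324
6 18 source 3.3332
7 21 load 3.3333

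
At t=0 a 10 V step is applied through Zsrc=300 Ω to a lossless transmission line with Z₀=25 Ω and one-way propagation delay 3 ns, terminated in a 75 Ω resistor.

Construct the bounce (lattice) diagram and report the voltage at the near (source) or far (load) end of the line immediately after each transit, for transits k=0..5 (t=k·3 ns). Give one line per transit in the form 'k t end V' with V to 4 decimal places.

0 0 source 0.7692
1 3 load 1.1538
2 6 source 1.4793
3 9 load 1.6420
4 12 source 1.7797
5 15 load 1.8485

Γ_L=0.500000, Γ_S=0.846154; launch V₁=10·25/325=0.769231
k=0 src: V=0.7692
k=1 load: inc=0.769231, refl=0.769231·0.500000=0.3846; V=0.000000+0.769231+0.384615=1.1538
k=2 src: inc=0.384615, refl=0.384615·0.846154=0.3254; V=0.769231+0.384615+0.325444=1.4793
k=3 load: inc=0.325444, refl=0.325444·0.500000=0.1627; V=1.153846+0.325444+0.162722=1.6420
k=4 src: inc=0.162722, refl=0.162722·0.846154=0.1377; V=1.479290+0.162722+0.137688=1.7797
k=5 load: inc=0.137688, refl=0.137688·0.500000=0.0688; V=1.642012+0.137688+0.068844=1.8485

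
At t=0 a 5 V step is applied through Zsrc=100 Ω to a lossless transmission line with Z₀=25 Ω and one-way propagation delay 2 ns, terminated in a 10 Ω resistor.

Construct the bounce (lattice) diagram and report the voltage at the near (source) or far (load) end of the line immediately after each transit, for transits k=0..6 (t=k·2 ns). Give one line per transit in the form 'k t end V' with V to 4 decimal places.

0 0 source 1.0000
1 2 load 0.5714
2 4 source 0.3143
3 6 load 0.4245
4 8 source 0.4906
5 10 load 0.4623
6 12 source 0.4453

Γ_L=-0.428571, Γ_S=0.600000; launch V₁=5·25/125=1.000000
k=0 src: V=1.0000
k=1 load: inc=1.000000, refl=1.000000·-0.428571=-0.4286; V=0.000000+1.000000+-0.428571=0.5714
k=2 src: inc=-0.428571, refl=-0.428571·0.600000=-0.2571; V=1.000000+-0.428571+-0.257143=0.3143
k=3 load: inc=-0.257143, refl=-0.257143·-0.428571=0.1102; V=0.571429+-0.257143+0.110204=0.4245
k=4 src: inc=0.110204, refl=0.110204·0.600000=0.0661; V=0.314286+0.110204+0.066122=0.4906
k=5 load: inc=0.066122, refl=0.066122·-0.428571=-0.0283; V=0.424490+0.066122+-0.028338=0.4623
k=6 src: inc=-0.028338, refl=-0.028338·0.600000=-0.0170; V=0.490612+-0.028338+-0.017003=0.4453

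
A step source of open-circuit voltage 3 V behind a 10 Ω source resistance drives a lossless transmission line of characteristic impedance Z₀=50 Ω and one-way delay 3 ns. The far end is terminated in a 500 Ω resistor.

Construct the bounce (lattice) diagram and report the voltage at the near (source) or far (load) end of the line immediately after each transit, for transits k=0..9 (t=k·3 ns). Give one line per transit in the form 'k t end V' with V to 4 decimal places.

Γ_L=0.818182, Γ_S=-0.666667; launch V₁=3·50/60=2.500000
k=0 src: V=2.5000
k=1 load: inc=2.500000, refl=2.500000·0.818182=2.0455; V=0.000000+2.500000+2.045455=4.5455
k=2 src: inc=2.045455, refl=2.045455·-0.666667=-1.3636; V=2.500000+2.045455+-1.363636=3.1818
k=3 load: inc=-1.363636, refl=-1.363636·0.818182=-1.1157; V=4.545455+-1.363636+-1.115702=2.0661
k=4 src: inc=-1.115702, refl=-1.115702·-0.666667=0.7438; V=3.181818+-1.115702+0.743802=2.8099
k=5 load: inc=0.743802, refl=0.743802·0.818182=0.6086; V=2.066116+0.743802+0.608565=3.4185
k=6 src: inc=0.608565, refl=0.608565·-0.666667=-0.4057; V=2.809917+0.608565+-0.405710=3.0128
k=7 load: inc=-0.405710, refl=-0.405710·0.818182=-0.3319; V=3.418482+-0.405710+-0.331945=2.6808
k=8 src: inc=-0.331945, refl=-0.331945·-0.666667=0.2213; V=3.012772+-0.331945+0.221296=2.9021
k=9 load: inc=0.221296, refl=0.221296·0.818182=0.1811; V=2.680828+0.221296+0.181061=3.0832

0 0 source 2.5000
1 3 load 4.5455
2 6 source 3.1818
3 9 load 2.0661
4 12 source 2.8099
5 15 load 3.4185
6 18 source 3.0128
7 21 load 2.6808
8 24 source 2.9021
9 27 load 3.0832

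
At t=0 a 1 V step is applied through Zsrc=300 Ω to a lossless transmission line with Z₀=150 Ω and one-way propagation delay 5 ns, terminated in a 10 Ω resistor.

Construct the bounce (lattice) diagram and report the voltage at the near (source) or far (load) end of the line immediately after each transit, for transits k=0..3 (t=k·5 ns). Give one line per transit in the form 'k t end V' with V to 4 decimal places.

0 0 source 0.3333
1 5 load 0.0417
2 10 source -0.0556
3 15 load 0.0295

Γ_L=-0.875000, Γ_S=0.333333; launch V₁=1·150/450=0.333333
k=0 src: V=0.3333
k=1 load: inc=0.333333, refl=0.333333·-0.875000=-0.2917; V=0.000000+0.333333+-0.291667=0.0417
k=2 src: inc=-0.291667, refl=-0.291667·0.333333=-0.0972; V=0.333333+-0.291667+-0.097222=-0.0556
k=3 load: inc=-0.097222, refl=-0.097222·-0.875000=0.0851; V=0.041667+-0.097222+0.085069=0.0295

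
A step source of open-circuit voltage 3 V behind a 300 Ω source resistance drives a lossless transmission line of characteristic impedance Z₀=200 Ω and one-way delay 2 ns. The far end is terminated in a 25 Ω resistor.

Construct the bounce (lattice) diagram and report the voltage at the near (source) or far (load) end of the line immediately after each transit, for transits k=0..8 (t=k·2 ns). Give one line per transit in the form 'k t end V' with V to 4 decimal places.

Γ_L=-0.777778, Γ_S=0.200000; launch V₁=3·200/500=1.200000
k=0 src: V=1.2000
k=1 load: inc=1.200000, refl=1.200000·-0.777778=-0.9333; V=0.000000+1.200000+-0.933333=0.2667
k=2 src: inc=-0.933333, refl=-0.933333·0.200000=-0.1867; V=1.200000+-0.933333+-0.186667=0.0800
k=3 load: inc=-0.186667, refl=-0.186667·-0.777778=0.1452; V=0.266667+-0.186667+0.145185=0.2252
k=4 src: inc=0.145185, refl=0.145185·0.200000=0.0290; V=0.080000+0.145185+0.029037=0.2542
k=5 load: inc=0.029037, refl=0.029037·-0.777778=-0.0226; V=0.225185+0.029037+-0.022584=0.2316
k=6 src: inc=-0.022584, refl=-0.022584·0.200000=-0.0045; V=0.254222+-0.022584+-0.004517=0.2271
k=7 load: inc=-0.004517, refl=-0.004517·-0.777778=0.0035; V=0.231638+-0.004517+0.003513=0.2306
k=8 src: inc=0.003513, refl=0.003513·0.200000=0.0007; V=0.227121+0.003513+0.000703=0.2313

0 0 source 1.2000
1 2 load 0.2667
2 4 source 0.0800
3 6 load 0.2252
4 8 source 0.2542
5 10 load 0.2316
6 12 source 0.2271
7 14 load 0.2306
8 16 source 0.2313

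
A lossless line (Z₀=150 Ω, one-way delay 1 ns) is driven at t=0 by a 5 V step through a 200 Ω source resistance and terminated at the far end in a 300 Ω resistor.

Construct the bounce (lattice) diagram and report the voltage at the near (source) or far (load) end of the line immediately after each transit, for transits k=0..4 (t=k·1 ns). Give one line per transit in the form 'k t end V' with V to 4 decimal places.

Γ_L=0.333333, Γ_S=0.142857; launch V₁=5·150/350=2.142857
k=0 src: V=2.1429
k=1 load: inc=2.142857, refl=2.142857·0.333333=0.7143; V=0.000000+2.142857+0.714286=2.8571
k=2 src: inc=0.714286, refl=0.714286·0.142857=0.1020; V=2.142857+0.714286+0.102041=2.9592
k=3 load: inc=0.102041, refl=0.102041·0.333333=0.0340; V=2.857143+0.102041+0.034014=2.9932
k=4 src: inc=0.034014, refl=0.034014·0.142857=0.0049; V=2.959184+0.034014+0.004859=2.9981

0 0 source 2.1429
1 1 load 2.8571
2 2 source 2.9592
3 3 load 2.9932
4 4 source 2.9981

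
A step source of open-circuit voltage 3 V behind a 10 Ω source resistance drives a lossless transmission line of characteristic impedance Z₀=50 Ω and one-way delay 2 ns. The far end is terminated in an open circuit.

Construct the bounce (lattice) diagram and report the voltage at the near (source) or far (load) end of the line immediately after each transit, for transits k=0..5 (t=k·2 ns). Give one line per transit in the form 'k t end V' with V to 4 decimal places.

Γ_L=1.000000, Γ_S=-0.666667; launch V₁=3·50/60=2.500000
k=0 src: V=2.5000
k=1 load: inc=2.500000, refl=2.500000·1.000000=2.5000; V=0.000000+2.500000+2.500000=5.0000
k=2 src: inc=2.500000, refl=2.500000·-0.666667=-1.6667; V=2.500000+2.500000+-1.666667=3.3333
k=3 load: inc=-1.666667, refl=-1.666667·1.000000=-1.6667; V=5.000000+-1.666667+-1.666667=1.6667
k=4 src: inc=-1.666667, refl=-1.666667·-0.666667=1.1111; V=3.333333+-1.666667+1.111111=2.7778
k=5 load: inc=1.111111, refl=1.111111·1.000000=1.1111; V=1.666667+1.111111+1.111111=3.8889

0 0 source 2.5000
1 2 load 5.0000
2 4 source 3.3333
3 6 load 1.6667
4 8 source 2.7778
5 10 load 3.8889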